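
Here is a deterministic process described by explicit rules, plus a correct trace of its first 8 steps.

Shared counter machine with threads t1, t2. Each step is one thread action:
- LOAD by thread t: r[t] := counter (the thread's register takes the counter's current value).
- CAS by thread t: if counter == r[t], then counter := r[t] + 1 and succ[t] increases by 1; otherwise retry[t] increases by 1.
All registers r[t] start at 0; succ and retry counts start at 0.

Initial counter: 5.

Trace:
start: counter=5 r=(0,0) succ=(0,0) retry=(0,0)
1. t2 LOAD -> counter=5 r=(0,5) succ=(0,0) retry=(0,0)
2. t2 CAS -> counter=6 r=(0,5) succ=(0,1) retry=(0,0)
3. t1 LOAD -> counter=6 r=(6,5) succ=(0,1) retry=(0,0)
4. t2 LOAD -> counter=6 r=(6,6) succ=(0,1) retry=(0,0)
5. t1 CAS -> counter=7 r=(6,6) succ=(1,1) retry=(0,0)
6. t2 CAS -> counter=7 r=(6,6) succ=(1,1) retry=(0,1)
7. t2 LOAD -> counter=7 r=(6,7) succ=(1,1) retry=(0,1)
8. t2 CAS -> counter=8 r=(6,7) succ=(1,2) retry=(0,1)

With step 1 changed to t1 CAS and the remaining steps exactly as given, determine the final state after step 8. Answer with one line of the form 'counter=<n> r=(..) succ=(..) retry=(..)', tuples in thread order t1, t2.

(re-executing from step 1 with the substitution; state before step 1: counter=5 r=(0,0) succ=(0,0) retry=(0,0))
1. t1 CAS -> counter=5 r=(0,0) succ=(0,0) retry=(1,0)
2. t2 CAS -> counter=5 r=(0,0) succ=(0,0) retry=(1,1)
3. t1 LOAD -> counter=5 r=(5,0) succ=(0,0) retry=(1,1)
4. t2 LOAD -> counter=5 r=(5,5) succ=(0,0) retry=(1,1)
5. t1 CAS -> counter=6 r=(5,5) succ=(1,0) retry=(1,1)
6. t2 CAS -> counter=6 r=(5,5) succ=(1,0) retry=(1,2)
7. t2 LOAD -> counter=6 r=(5,6) succ=(1,0) retry=(1,2)
8. t2 CAS -> counter=7 r=(5,6) succ=(1,1) retry=(1,2)

counter=7 r=(5,6) succ=(1,1) retry=(1,2)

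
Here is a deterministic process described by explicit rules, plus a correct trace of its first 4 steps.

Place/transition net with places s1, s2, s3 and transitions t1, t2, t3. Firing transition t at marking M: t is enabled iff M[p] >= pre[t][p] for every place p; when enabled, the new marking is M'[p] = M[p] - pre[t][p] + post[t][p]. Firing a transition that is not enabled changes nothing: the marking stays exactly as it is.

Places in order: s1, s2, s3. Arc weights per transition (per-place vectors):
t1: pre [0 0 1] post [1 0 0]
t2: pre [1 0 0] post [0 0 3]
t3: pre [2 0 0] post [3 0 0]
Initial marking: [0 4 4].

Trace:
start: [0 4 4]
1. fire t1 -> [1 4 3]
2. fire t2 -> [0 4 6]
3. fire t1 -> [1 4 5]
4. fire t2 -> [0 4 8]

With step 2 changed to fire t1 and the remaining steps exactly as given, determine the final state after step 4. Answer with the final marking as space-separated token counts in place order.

(re-executing from step 2 with the substitution; state before step 2: [1 4 3])
2. fire t1 -> [2 4 2]
3. fire t1 -> [3 4 1]
4. fire t2 -> [2 4 4]

2 4 4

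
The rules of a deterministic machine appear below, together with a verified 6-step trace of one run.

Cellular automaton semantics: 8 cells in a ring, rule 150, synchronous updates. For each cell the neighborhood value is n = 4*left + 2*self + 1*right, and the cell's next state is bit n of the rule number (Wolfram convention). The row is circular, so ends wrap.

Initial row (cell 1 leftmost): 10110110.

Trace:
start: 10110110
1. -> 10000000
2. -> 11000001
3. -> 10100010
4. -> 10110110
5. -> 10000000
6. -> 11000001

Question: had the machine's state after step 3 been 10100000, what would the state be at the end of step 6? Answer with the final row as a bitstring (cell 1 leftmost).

00011011

state after step 3 := 10100000
4. -> 10110001
5. -> 00001010
6. -> 00011011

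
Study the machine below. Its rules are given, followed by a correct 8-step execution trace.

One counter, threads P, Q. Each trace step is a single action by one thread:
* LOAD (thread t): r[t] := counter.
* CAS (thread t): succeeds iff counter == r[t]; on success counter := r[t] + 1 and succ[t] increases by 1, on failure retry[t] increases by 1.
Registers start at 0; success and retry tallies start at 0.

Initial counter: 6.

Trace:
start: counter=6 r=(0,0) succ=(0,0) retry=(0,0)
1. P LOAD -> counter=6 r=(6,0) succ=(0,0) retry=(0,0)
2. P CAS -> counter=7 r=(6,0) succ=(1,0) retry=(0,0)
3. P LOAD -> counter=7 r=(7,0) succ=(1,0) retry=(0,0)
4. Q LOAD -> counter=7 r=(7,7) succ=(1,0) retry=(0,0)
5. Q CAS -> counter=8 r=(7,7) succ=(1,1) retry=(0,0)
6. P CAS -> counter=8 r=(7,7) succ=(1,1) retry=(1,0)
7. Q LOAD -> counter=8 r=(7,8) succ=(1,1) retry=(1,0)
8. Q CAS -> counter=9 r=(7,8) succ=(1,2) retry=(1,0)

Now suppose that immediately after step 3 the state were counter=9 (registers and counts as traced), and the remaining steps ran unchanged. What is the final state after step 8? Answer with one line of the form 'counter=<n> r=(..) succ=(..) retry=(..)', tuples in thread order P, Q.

counter=11 r=(7,10) succ=(1,2) retry=(1,0)

state after step 3 := counter=9 r=(7,0) succ=(1,0) retry=(0,0)
4. Q LOAD -> counter=9 r=(7,9) succ=(1,0) retry=(0,0)
5. Q CAS -> counter=10 r=(7,9) succ=(1,1) retry=(0,0)
6. P CAS -> counter=10 r=(7,9) succ=(1,1) retry=(1,0)
7. Q LOAD -> counter=10 r=(7,10) succ=(1,1) retry=(1,0)
8. Q CAS -> counter=11 r=(7,10) succ=(1,2) retry=(1,0)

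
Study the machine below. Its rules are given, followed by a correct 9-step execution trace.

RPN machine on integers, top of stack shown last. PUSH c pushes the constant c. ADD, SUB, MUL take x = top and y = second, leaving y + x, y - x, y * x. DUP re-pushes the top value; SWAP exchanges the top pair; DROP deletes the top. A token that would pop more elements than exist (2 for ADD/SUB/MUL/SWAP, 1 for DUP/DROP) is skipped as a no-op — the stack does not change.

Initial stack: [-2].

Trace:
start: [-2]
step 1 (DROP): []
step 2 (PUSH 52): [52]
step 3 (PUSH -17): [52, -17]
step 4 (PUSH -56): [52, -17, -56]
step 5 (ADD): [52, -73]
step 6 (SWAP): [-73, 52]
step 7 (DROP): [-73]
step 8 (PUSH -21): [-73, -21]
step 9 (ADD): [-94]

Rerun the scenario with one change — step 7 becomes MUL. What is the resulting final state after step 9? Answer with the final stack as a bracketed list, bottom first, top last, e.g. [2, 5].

(re-executing from step 7 with the substitution; state before step 7: [-73, 52])
step 7 (MUL): [-3796]
step 8 (PUSH -21): [-3796, -21]
step 9 (ADD): [-3817]

[-3817]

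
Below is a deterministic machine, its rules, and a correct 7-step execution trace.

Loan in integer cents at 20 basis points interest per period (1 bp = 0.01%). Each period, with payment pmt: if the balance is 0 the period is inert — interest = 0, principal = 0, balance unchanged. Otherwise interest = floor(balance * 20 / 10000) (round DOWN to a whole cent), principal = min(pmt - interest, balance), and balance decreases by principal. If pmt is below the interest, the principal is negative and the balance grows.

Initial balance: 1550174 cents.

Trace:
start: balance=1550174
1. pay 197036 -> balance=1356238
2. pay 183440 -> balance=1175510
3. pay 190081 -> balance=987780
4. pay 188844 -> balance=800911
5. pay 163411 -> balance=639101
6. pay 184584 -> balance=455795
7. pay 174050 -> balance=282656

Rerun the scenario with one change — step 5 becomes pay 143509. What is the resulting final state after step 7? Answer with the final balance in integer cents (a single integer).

(re-executing from step 5 with the substitution; state before step 5: balance=800911)
5. pay 143509 -> balance=659003
6. pay 184584 -> balance=475737
7. pay 174050 -> balance=302638

302638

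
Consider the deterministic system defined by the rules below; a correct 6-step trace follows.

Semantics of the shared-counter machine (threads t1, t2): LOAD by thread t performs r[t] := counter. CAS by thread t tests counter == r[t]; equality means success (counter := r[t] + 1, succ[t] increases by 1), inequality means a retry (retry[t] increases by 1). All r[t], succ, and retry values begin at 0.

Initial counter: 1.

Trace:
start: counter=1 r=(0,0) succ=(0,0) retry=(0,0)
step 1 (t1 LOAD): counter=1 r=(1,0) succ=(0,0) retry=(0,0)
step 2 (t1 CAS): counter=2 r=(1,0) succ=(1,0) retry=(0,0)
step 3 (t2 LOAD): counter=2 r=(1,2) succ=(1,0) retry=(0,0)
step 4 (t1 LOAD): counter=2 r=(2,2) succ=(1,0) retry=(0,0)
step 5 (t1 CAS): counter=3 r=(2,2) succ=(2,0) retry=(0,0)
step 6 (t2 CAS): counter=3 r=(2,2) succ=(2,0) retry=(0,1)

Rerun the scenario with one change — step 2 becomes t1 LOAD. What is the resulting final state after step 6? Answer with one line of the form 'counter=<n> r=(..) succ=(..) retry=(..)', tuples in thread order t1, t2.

counter=2 r=(1,1) succ=(1,0) retry=(0,1)

(re-executing from step 2 with the substitution; state before step 2: counter=1 r=(1,0) succ=(0,0) retry=(0,0))
step 2 (t1 LOAD): counter=1 r=(1,0) succ=(0,0) retry=(0,0)
step 3 (t2 LOAD): counter=1 r=(1,1) succ=(0,0) retry=(0,0)
step 4 (t1 LOAD): counter=1 r=(1,1) succ=(0,0) retry=(0,0)
step 5 (t1 CAS): counter=2 r=(1,1) succ=(1,0) retry=(0,0)
step 6 (t2 CAS): counter=2 r=(1,1) succ=(1,0) retry=(0,1)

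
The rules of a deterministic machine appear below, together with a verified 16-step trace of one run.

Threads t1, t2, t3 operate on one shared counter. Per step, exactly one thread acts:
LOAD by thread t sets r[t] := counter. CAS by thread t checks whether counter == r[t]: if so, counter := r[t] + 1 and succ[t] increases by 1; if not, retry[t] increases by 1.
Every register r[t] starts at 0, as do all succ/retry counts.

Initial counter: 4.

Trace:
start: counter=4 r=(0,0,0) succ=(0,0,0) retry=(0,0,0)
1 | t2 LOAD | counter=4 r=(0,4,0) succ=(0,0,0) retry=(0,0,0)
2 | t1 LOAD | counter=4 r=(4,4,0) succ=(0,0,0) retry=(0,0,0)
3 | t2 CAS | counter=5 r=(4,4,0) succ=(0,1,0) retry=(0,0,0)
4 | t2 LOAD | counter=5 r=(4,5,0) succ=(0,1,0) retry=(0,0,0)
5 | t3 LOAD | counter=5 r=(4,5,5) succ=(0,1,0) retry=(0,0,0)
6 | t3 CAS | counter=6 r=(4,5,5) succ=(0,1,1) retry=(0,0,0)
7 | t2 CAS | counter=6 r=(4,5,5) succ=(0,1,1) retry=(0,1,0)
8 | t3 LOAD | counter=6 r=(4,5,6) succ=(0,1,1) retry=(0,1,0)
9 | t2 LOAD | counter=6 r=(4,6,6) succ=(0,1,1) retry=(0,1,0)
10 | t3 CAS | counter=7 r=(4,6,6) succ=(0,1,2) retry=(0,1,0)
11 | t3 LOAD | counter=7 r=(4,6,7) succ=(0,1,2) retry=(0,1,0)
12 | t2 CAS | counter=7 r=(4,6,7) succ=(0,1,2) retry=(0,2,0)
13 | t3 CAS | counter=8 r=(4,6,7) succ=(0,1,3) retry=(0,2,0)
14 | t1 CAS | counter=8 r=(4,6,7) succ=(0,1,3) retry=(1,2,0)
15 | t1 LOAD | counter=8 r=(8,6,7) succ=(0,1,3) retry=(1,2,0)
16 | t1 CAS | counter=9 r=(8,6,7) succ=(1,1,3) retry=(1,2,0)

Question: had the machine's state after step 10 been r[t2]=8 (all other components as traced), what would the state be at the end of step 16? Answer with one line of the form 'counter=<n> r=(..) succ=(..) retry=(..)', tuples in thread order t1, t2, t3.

state after step 10 := counter=7 r=(4,8,6) succ=(0,1,2) retry=(0,1,0)
11 | t3 LOAD | counter=7 r=(4,8,7) succ=(0,1,2) retry=(0,1,0)
12 | t2 CAS | counter=7 r=(4,8,7) succ=(0,1,2) retry=(0,2,0)
13 | t3 CAS | counter=8 r=(4,8,7) succ=(0,1,3) retry=(0,2,0)
14 | t1 CAS | counter=8 r=(4,8,7) succ=(0,1,3) retry=(1,2,0)
15 | t1 LOAD | counter=8 r=(8,8,7) succ=(0,1,3) retry=(1,2,0)
16 | t1 CAS | counter=9 r=(8,8,7) succ=(1,1,3) retry=(1,2,0)

counter=9 r=(8,8,7) succ=(1,1,3) retry=(1,2,0)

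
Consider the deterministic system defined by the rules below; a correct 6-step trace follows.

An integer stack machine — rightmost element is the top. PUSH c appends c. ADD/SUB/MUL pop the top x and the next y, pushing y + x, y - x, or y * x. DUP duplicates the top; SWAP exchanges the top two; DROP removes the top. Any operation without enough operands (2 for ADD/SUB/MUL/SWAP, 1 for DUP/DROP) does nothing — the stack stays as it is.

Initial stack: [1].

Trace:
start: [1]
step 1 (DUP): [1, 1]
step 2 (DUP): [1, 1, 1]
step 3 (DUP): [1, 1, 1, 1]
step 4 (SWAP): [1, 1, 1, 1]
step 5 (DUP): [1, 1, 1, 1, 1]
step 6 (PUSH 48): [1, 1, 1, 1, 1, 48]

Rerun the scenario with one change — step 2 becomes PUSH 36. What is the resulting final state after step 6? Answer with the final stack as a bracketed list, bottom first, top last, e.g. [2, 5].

(re-executing from step 2 with the substitution; state before step 2: [1, 1])
step 2 (PUSH 36): [1, 1, 36]
step 3 (DUP): [1, 1, 36, 36]
step 4 (SWAP): [1, 1, 36, 36]
step 5 (DUP): [1, 1, 36, 36, 36]
step 6 (PUSH 48): [1, 1, 36, 36, 36, 48]

[1, 1, 36, 36, 36, 48]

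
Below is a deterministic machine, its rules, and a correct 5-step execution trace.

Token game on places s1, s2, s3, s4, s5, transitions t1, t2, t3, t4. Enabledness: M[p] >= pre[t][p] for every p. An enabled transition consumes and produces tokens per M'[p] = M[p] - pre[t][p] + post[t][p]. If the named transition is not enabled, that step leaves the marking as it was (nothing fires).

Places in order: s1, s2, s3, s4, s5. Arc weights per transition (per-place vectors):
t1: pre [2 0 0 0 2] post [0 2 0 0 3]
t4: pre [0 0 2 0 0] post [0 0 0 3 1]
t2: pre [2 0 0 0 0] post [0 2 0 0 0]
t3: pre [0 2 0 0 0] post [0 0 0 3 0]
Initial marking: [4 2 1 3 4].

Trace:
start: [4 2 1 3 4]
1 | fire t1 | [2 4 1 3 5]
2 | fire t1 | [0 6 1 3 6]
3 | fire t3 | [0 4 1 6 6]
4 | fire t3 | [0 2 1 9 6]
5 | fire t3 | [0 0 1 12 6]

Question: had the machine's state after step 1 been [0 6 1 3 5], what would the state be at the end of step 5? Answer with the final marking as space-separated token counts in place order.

state after step 1 := [0 6 1 3 5]
2 | fire t1 | [0 6 1 3 5]
3 | fire t3 | [0 4 1 6 5]
4 | fire t3 | [0 2 1 9 5]
5 | fire t3 | [0 0 1 12 5]

0 0 1 12 5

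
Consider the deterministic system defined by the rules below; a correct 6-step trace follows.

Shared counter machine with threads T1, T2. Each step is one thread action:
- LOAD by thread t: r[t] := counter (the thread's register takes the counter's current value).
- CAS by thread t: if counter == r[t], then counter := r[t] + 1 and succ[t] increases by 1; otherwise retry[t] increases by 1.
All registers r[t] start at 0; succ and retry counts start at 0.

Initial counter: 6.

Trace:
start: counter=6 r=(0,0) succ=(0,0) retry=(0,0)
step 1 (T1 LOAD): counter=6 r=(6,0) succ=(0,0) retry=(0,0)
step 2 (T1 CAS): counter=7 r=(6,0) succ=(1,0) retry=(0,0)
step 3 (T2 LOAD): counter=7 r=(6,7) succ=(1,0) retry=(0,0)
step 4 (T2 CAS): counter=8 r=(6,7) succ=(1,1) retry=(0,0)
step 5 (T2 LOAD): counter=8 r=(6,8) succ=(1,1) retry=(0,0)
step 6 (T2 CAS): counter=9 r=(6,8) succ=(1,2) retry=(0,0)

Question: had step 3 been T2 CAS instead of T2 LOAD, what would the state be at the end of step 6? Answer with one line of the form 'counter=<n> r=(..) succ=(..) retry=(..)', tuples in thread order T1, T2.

(re-executing from step 3 with the substitution; state before step 3: counter=7 r=(6,0) succ=(1,0) retry=(0,0))
step 3 (T2 CAS): counter=7 r=(6,0) succ=(1,0) retry=(0,1)
step 4 (T2 CAS): counter=7 r=(6,0) succ=(1,0) retry=(0,2)
step 5 (T2 LOAD): counter=7 r=(6,7) succ=(1,0) retry=(0,2)
step 6 (T2 CAS): counter=8 r=(6,7) succ=(1,1) retry=(0,2)

counter=8 r=(6,7) succ=(1,1) retry=(0,2)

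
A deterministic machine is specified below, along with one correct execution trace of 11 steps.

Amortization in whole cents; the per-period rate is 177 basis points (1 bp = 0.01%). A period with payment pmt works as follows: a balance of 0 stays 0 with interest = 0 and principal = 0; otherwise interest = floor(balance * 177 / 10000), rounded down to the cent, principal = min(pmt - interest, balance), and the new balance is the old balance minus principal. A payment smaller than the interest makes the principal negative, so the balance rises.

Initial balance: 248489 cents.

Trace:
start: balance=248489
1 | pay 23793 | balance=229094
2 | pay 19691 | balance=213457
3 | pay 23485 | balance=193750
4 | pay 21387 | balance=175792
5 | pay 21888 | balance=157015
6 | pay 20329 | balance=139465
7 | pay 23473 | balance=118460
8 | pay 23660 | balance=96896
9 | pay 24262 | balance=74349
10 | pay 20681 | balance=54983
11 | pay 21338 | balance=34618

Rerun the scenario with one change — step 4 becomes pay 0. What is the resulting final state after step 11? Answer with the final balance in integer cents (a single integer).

58800

(re-executing from step 4 with the substitution; state before step 4: balance=193750)
4 | pay 0 | balance=197179
5 | pay 21888 | balance=178781
6 | pay 20329 | balance=161616
7 | pay 23473 | balance=141003
8 | pay 23660 | balance=119838
9 | pay 24262 | balance=97697
10 | pay 20681 | balance=78745
11 | pay 21338 | balance=58800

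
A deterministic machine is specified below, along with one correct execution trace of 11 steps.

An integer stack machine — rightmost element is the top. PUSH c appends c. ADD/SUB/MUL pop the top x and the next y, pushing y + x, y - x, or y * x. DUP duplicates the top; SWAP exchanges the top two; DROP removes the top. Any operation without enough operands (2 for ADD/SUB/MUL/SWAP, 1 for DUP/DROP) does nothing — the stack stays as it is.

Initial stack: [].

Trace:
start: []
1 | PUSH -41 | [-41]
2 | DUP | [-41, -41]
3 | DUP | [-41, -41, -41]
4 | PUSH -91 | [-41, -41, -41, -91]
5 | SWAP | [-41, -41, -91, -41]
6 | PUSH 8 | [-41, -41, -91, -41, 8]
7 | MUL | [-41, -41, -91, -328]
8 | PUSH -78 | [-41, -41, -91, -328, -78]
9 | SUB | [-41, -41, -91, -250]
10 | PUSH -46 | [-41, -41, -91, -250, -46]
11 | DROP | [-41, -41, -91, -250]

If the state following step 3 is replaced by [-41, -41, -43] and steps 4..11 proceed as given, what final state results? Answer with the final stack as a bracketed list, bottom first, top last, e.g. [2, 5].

state after step 3 := [-41, -41, -43]
4 | PUSH -91 | [-41, -41, -43, -91]
5 | SWAP | [-41, -41, -91, -43]
6 | PUSH 8 | [-41, -41, -91, -43, 8]
7 | MUL | [-41, -41, -91, -344]
8 | PUSH -78 | [-41, -41, -91, -344, -78]
9 | SUB | [-41, -41, -91, -266]
10 | PUSH -46 | [-41, -41, -91, -266, -46]
11 | DROP | [-41, -41, -91, -266]

[-41, -41, -91, -266]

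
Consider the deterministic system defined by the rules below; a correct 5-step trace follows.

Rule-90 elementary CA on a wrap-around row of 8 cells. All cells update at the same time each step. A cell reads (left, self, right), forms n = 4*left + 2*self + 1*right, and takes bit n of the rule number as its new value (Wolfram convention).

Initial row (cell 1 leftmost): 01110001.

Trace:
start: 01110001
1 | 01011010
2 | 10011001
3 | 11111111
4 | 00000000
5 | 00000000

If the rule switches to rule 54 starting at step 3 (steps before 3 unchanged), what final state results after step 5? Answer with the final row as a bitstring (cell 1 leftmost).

(re-executing steps 3..5 under rule 54; state before step 3: 10011001)
3 | 01100110
4 | 10011001
5 | 01100110

01100110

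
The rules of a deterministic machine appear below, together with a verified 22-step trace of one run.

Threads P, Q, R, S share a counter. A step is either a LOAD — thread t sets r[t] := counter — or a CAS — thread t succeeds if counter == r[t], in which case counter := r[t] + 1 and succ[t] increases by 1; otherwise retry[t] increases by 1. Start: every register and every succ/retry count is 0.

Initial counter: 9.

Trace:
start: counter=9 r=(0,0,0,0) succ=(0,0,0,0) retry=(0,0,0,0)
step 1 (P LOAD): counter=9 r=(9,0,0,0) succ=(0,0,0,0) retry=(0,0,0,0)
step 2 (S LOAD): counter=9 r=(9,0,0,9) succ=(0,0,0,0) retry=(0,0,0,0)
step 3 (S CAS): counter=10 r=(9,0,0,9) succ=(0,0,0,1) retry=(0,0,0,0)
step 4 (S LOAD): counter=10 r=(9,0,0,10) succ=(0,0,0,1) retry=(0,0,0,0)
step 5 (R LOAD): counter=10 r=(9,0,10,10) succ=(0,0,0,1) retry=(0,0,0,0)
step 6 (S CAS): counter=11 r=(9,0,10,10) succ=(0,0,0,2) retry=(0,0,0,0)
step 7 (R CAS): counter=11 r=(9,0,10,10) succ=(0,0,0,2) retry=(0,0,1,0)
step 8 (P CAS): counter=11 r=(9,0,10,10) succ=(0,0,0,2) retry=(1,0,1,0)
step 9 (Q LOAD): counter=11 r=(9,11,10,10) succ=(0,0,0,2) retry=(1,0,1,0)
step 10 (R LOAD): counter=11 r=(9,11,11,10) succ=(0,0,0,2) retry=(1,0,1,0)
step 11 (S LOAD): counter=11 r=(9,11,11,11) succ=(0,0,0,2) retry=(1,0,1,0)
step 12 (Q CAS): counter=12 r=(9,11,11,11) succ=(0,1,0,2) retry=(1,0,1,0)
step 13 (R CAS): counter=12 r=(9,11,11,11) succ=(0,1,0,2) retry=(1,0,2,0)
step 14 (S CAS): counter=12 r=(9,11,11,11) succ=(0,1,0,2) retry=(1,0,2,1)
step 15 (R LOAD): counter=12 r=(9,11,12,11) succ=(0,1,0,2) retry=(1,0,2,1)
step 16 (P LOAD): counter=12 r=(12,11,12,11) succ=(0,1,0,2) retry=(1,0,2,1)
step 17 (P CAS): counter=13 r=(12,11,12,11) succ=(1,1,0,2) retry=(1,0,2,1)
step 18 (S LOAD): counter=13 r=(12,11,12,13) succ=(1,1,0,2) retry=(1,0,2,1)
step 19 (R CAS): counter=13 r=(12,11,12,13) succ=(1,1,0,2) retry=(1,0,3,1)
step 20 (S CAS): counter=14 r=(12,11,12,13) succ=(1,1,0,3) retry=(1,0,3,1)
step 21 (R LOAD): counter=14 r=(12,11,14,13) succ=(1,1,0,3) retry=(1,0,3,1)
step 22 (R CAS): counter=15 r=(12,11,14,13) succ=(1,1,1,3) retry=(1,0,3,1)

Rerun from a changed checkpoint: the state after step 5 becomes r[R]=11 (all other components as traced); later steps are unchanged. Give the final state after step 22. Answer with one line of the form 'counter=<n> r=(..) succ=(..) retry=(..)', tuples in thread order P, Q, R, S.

state after step 5 := counter=10 r=(9,0,11,10) succ=(0,0,0,1) retry=(0,0,0,0)
step 6 (S CAS): counter=11 r=(9,0,11,10) succ=(0,0,0,2) retry=(0,0,0,0)
step 7 (R CAS): counter=12 r=(9,0,11,10) succ=(0,0,1,2) retry=(0,0,0,0)
step 8 (P CAS): counter=12 r=(9,0,11,10) succ=(0,0,1,2) retry=(1,0,0,0)
step 9 (Q LOAD): counter=12 r=(9,12,11,10) succ=(0,0,1,2) retry=(1,0,0,0)
step 10 (R LOAD): counter=12 r=(9,12,12,10) succ=(0,0,1,2) retry=(1,0,0,0)
step 11 (S LOAD): counter=12 r=(9,12,12,12) succ=(0,0,1,2) retry=(1,0,0,0)
step 12 (Q CAS): counter=13 r=(9,12,12,12) succ=(0,1,1,2) retry=(1,0,0,0)
step 13 (R CAS): counter=13 r=(9,12,12,12) succ=(0,1,1,2) retry=(1,0,1,0)
step 14 (S CAS): counter=13 r=(9,12,12,12) succ=(0,1,1,2) retry=(1,0,1,1)
step 15 (R LOAD): counter=13 r=(9,12,13,12) succ=(0,1,1,2) retry=(1,0,1,1)
step 16 (P LOAD): counter=13 r=(13,12,13,12) succ=(0,1,1,2) retry=(1,0,1,1)
step 17 (P CAS): counter=14 r=(13,12,13,12) succ=(1,1,1,2) retry=(1,0,1,1)
step 18 (S LOAD): counter=14 r=(13,12,13,14) succ=(1,1,1,2) retry=(1,0,1,1)
step 19 (R CAS): counter=14 r=(13,12,13,14) succ=(1,1,1,2) retry=(1,0,2,1)
step 20 (S CAS): counter=15 r=(13,12,13,14) succ=(1,1,1,3) retry=(1,0,2,1)
step 21 (R LOAD): counter=15 r=(13,12,15,14) succ=(1,1,1,3) retry=(1,0,2,1)
step 22 (R CAS): counter=16 r=(13,12,15,14) succ=(1,1,2,3) retry=(1,0,2,1)

counter=16 r=(13,12,15,14) succ=(1,1,2,3) retry=(1,0,2,1)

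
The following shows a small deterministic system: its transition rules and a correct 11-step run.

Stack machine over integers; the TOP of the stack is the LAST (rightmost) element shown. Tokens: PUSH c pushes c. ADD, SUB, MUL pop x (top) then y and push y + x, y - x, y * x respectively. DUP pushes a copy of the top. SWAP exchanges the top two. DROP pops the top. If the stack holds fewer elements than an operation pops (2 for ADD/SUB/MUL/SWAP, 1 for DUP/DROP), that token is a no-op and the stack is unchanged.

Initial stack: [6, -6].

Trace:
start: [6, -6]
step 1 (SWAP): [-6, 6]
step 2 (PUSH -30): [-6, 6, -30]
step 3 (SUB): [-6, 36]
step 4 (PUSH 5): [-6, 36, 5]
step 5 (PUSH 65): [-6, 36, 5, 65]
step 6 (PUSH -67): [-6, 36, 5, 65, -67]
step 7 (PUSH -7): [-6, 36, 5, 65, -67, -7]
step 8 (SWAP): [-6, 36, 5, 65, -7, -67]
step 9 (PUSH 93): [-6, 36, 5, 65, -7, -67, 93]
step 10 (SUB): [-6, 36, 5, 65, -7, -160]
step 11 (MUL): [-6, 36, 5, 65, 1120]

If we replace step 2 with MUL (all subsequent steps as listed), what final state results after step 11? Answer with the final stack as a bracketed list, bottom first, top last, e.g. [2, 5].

[-36, 5, 65, 1120]

(re-executing from step 2 with the substitution; state before step 2: [-6, 6])
step 2 (MUL): [-36]
step 3 (SUB): [-36]
step 4 (PUSH 5): [-36, 5]
step 5 (PUSH 65): [-36, 5, 65]
step 6 (PUSH -67): [-36, 5, 65, -67]
step 7 (PUSH -7): [-36, 5, 65, -67, -7]
step 8 (SWAP): [-36, 5, 65, -7, -67]
step 9 (PUSH 93): [-36, 5, 65, -7, -67, 93]
step 10 (SUB): [-36, 5, 65, -7, -160]
step 11 (MUL): [-36, 5, 65, 1120]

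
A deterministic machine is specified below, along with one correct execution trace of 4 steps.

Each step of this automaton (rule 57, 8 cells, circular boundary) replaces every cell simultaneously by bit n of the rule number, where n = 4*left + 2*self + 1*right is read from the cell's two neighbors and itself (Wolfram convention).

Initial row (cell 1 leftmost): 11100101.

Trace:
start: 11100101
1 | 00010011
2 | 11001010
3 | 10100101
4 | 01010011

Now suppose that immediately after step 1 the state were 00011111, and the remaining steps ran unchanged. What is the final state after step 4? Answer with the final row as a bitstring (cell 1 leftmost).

01011001

state after step 1 := 00011111
2 | 11010000
3 | 10101110
4 | 01011001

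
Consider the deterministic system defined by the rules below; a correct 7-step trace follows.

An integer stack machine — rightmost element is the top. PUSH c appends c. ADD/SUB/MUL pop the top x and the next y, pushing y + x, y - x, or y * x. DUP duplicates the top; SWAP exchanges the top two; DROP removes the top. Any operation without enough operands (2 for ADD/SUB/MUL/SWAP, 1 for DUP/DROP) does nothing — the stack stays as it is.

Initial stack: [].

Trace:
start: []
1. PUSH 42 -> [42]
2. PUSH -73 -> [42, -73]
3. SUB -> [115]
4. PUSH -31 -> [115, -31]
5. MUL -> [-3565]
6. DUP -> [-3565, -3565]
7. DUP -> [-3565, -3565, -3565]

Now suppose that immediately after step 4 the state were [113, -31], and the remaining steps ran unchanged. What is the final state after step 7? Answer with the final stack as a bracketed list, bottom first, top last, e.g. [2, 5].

state after step 4 := [113, -31]
5. MUL -> [-3503]
6. DUP -> [-3503, -3503]
7. DUP -> [-3503, -3503, -3503]

[-3503, -3503, -3503]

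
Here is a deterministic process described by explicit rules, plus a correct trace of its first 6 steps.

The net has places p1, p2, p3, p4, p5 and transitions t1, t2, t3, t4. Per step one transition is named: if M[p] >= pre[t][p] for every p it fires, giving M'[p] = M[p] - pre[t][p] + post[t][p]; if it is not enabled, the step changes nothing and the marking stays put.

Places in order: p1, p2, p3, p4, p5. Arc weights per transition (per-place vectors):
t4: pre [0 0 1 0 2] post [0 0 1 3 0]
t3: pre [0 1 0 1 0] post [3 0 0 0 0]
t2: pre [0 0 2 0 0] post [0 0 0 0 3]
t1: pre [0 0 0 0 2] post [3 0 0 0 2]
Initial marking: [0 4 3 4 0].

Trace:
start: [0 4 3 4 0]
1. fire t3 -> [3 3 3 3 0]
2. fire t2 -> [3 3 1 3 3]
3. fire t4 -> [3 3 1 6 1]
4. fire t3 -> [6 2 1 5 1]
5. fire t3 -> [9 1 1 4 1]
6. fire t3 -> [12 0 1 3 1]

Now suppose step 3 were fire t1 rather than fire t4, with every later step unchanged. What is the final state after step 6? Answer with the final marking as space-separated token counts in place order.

15 0 1 0 3

(re-executing from step 3 with the substitution; state before step 3: [3 3 1 3 3])
3. fire t1 -> [6 3 1 3 3]
4. fire t3 -> [9 2 1 2 3]
5. fire t3 -> [12 1 1 1 3]
6. fire t3 -> [15 0 1 0 3]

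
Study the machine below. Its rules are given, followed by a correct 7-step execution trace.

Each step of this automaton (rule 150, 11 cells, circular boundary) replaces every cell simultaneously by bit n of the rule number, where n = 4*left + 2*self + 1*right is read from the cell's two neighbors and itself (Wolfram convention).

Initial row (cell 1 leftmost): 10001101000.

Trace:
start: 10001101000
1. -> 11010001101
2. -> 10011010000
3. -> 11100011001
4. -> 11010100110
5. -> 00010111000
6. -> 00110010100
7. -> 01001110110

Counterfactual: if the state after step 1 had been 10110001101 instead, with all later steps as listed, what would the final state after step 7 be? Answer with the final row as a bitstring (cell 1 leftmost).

00101010100

state after step 1 := 10110001101
2. -> 00001010000
3. -> 00011011000
4. -> 00100000100
5. -> 01110001110
6. -> 10101010101
7. -> 00101010100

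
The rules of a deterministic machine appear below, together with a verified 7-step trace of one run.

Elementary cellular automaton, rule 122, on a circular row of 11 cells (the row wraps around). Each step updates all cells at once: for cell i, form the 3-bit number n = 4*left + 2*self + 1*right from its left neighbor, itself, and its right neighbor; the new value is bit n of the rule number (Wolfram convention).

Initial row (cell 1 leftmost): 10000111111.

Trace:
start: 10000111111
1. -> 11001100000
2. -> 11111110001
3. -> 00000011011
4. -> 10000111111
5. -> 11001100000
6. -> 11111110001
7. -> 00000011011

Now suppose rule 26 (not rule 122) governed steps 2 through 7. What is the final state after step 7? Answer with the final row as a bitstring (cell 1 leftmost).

00010110010

(re-executing steps 2..7 under rule 26; state before step 2: 11001100000)
2. -> 10111010001
3. -> 00100001011
4. -> 11010010010
5. -> 10001101100
6. -> 01011001011
7. -> 00010110010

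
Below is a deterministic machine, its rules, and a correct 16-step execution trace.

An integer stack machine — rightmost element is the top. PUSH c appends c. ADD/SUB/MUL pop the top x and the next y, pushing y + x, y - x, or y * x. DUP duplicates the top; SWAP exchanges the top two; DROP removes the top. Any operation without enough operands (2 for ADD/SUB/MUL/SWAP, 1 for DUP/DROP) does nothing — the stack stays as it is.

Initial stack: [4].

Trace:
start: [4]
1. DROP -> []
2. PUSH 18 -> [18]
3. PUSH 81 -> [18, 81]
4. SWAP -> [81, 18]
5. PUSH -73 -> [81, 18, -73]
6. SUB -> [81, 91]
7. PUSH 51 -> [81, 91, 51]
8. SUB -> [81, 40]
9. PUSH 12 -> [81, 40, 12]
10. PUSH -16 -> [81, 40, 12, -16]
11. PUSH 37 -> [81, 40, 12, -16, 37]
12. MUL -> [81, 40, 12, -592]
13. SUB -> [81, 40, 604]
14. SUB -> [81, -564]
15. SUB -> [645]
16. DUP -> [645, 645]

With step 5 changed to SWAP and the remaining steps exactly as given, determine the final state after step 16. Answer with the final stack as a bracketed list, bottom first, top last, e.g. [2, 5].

[-718, -718]

(re-executing from step 5 with the substitution; state before step 5: [81, 18])
5. SWAP -> [18, 81]
6. SUB -> [-63]
7. PUSH 51 -> [-63, 51]
8. SUB -> [-114]
9. PUSH 12 -> [-114, 12]
10. PUSH -16 -> [-114, 12, -16]
11. PUSH 37 -> [-114, 12, -16, 37]
12. MUL -> [-114, 12, -592]
13. SUB -> [-114, 604]
14. SUB -> [-718]
15. SUB -> [-718]
16. DUP -> [-718, -718]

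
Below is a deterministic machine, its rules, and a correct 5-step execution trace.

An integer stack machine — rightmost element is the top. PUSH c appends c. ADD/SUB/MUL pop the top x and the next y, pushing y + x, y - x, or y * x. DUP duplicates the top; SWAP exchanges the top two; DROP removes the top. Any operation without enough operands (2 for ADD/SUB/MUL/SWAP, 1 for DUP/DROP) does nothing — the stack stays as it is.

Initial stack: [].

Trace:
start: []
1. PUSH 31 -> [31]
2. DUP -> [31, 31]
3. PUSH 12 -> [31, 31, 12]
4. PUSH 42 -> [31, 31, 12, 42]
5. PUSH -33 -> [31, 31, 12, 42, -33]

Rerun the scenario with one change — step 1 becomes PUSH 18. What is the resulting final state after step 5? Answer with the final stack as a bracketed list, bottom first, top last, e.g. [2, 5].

(re-executing from step 1 with the substitution; state before step 1: [])
1. PUSH 18 -> [18]
2. DUP -> [18, 18]
3. PUSH 12 -> [18, 18, 12]
4. PUSH 42 -> [18, 18, 12, 42]
5. PUSH -33 -> [18, 18, 12, 42, -33]

[18, 18, 12, 42, -33]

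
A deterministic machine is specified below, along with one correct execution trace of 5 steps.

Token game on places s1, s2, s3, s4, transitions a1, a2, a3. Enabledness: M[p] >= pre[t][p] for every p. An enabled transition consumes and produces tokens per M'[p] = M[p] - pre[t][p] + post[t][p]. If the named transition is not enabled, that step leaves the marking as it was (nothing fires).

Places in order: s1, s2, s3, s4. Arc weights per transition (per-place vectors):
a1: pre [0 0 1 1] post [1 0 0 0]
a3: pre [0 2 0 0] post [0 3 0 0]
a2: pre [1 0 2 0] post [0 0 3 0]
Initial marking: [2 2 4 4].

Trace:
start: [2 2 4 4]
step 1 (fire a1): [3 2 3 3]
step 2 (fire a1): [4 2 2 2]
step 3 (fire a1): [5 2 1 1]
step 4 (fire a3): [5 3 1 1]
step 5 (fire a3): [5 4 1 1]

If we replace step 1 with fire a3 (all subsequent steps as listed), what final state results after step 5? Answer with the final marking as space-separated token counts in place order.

4 5 2 2

(re-executing from step 1 with the substitution; state before step 1: [2 2 4 4])
step 1 (fire a3): [2 3 4 4]
step 2 (fire a1): [3 3 3 3]
step 3 (fire a1): [4 3 2 2]
step 4 (fire a3): [4 4 2 2]
step 5 (fire a3): [4 5 2 2]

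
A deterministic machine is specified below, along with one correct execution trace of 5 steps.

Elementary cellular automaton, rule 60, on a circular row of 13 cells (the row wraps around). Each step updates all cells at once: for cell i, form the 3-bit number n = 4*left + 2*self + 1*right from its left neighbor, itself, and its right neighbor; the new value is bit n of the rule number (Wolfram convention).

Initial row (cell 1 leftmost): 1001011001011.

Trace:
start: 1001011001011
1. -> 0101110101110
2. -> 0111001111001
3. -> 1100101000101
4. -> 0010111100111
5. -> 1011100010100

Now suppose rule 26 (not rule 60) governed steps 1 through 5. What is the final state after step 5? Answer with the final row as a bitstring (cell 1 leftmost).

(re-executing steps 1..5 under rule 26; state before step 1: 1001011001011)
1. -> 0110010110010
2. -> 1101100101101
3. -> 0001011001001
4. -> 1010010110110
5. -> 0001100100100

0001100100100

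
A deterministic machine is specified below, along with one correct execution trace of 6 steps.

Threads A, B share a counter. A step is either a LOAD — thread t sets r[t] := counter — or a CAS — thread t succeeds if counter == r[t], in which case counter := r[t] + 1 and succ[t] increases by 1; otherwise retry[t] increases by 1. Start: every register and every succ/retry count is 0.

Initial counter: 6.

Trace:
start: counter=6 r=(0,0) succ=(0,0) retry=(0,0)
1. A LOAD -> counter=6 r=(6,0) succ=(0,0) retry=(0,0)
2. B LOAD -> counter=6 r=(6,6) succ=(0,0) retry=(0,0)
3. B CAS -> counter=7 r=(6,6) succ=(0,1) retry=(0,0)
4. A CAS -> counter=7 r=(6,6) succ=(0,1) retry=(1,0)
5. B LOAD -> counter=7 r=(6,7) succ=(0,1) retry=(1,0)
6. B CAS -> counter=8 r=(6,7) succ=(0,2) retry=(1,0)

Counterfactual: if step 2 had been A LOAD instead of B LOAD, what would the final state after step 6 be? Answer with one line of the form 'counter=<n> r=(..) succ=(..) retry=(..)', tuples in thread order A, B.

(re-executing from step 2 with the substitution; state before step 2: counter=6 r=(6,0) succ=(0,0) retry=(0,0))
2. A LOAD -> counter=6 r=(6,0) succ=(0,0) retry=(0,0)
3. B CAS -> counter=6 r=(6,0) succ=(0,0) retry=(0,1)
4. A CAS -> counter=7 r=(6,0) succ=(1,0) retry=(0,1)
5. B LOAD -> counter=7 r=(6,7) succ=(1,0) retry=(0,1)
6. B CAS -> counter=8 r=(6,7) succ=(1,1) retry=(0,1)

counter=8 r=(6,7) succ=(1,1) retry=(0,1)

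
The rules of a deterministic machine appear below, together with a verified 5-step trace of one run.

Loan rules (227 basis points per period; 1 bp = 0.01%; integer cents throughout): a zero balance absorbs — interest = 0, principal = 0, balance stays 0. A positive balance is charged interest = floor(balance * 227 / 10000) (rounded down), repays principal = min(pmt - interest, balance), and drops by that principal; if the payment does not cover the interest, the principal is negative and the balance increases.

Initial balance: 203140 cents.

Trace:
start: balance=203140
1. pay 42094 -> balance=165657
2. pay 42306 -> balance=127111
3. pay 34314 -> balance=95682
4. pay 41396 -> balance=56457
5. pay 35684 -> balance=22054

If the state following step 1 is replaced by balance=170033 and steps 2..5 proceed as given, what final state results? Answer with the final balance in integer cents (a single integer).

state after step 1 := balance=170033
2. pay 42306 -> balance=131586
3. pay 34314 -> balance=100259
4. pay 41396 -> balance=61138
5. pay 35684 -> balance=26841

26841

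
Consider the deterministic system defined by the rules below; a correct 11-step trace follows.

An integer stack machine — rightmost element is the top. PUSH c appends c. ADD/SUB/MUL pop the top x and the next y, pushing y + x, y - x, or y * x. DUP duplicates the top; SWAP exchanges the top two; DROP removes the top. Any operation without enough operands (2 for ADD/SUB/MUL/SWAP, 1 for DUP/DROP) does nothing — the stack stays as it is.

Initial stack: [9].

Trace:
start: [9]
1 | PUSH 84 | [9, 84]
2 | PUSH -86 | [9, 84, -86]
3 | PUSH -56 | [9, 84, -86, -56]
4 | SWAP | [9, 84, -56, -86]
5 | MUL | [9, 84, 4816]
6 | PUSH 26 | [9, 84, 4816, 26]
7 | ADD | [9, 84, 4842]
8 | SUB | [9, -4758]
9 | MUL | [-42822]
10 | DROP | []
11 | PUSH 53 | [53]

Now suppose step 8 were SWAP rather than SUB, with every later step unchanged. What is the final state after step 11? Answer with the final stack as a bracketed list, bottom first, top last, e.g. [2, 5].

[9, 53]

(re-executing from step 8 with the substitution; state before step 8: [9, 84, 4842])
8 | SWAP | [9, 4842, 84]
9 | MUL | [9, 406728]
10 | DROP | [9]
11 | PUSH 53 | [9, 53]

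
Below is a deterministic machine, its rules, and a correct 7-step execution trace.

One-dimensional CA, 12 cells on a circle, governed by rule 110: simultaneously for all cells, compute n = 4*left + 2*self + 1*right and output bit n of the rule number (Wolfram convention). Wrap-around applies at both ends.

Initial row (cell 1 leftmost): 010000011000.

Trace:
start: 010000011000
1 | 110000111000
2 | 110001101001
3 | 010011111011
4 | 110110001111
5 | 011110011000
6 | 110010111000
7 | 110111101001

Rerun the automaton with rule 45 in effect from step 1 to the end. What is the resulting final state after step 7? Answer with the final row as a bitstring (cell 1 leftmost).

000001011101

(re-executing steps 1..7 under rule 45; state before step 1: 010000011000)
1 | 010111010011
2 | 111100110010
3 | 100000100011
4 | 001110101010
5 | 101001111110
6 | 111001000001
7 | 000001011101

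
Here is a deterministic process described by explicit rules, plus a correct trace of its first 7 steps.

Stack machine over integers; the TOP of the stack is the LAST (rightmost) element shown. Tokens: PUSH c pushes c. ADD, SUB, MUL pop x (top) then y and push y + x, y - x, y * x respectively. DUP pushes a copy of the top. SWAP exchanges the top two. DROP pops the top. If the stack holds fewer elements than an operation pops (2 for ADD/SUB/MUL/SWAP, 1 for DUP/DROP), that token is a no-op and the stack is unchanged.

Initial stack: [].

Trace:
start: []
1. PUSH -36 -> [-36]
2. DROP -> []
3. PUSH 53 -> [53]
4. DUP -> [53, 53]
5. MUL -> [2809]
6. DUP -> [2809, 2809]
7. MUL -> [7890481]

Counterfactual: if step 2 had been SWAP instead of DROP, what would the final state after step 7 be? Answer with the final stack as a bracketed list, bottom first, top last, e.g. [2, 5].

[-36, 7890481]

(re-executing from step 2 with the substitution; state before step 2: [-36])
2. SWAP -> [-36]
3. PUSH 53 -> [-36, 53]
4. DUP -> [-36, 53, 53]
5. MUL -> [-36, 2809]
6. DUP -> [-36, 2809, 2809]
7. MUL -> [-36, 7890481]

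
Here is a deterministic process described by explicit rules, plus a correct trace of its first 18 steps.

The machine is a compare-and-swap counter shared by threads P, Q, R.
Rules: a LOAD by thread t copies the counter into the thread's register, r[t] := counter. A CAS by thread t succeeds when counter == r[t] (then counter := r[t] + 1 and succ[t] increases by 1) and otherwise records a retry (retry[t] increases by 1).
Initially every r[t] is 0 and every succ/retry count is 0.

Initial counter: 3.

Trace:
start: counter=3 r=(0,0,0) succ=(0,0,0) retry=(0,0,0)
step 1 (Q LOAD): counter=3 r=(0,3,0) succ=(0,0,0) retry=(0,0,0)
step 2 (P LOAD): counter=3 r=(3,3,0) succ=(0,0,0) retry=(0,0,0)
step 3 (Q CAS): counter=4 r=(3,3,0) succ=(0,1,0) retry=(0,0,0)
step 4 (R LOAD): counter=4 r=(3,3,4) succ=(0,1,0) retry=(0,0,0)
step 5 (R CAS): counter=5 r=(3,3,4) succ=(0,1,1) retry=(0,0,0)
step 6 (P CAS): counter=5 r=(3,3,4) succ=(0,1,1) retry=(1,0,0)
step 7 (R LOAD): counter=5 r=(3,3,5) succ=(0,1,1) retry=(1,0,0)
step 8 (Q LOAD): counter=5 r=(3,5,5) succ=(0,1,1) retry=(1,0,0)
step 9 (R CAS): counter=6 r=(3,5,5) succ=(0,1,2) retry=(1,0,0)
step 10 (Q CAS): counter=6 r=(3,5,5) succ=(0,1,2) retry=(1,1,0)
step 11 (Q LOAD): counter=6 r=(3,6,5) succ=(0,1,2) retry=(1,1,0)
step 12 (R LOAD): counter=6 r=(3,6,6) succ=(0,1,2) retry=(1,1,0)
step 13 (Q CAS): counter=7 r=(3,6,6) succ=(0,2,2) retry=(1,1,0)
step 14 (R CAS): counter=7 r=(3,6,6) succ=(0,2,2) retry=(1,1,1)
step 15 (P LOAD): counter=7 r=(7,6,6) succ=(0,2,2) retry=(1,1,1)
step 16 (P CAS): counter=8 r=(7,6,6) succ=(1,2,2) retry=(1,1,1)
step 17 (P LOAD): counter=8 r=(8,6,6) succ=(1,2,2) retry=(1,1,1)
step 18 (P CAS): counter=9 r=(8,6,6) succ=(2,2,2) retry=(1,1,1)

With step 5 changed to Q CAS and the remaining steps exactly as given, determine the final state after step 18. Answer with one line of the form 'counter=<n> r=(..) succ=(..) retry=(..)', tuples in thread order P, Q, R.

counter=8 r=(7,5,5) succ=(2,2,1) retry=(1,2,1)

(re-executing from step 5 with the substitution; state before step 5: counter=4 r=(3,3,4) succ=(0,1,0) retry=(0,0,0))
step 5 (Q CAS): counter=4 r=(3,3,4) succ=(0,1,0) retry=(0,1,0)
step 6 (P CAS): counter=4 r=(3,3,4) succ=(0,1,0) retry=(1,1,0)
step 7 (R LOAD): counter=4 r=(3,3,4) succ=(0,1,0) retry=(1,1,0)
step 8 (Q LOAD): counter=4 r=(3,4,4) succ=(0,1,0) retry=(1,1,0)
step 9 (R CAS): counter=5 r=(3,4,4) succ=(0,1,1) retry=(1,1,0)
step 10 (Q CAS): counter=5 r=(3,4,4) succ=(0,1,1) retry=(1,2,0)
step 11 (Q LOAD): counter=5 r=(3,5,4) succ=(0,1,1) retry=(1,2,0)
step 12 (R LOAD): counter=5 r=(3,5,5) succ=(0,1,1) retry=(1,2,0)
step 13 (Q CAS): counter=6 r=(3,5,5) succ=(0,2,1) retry=(1,2,0)
step 14 (R CAS): counter=6 r=(3,5,5) succ=(0,2,1) retry=(1,2,1)
step 15 (P LOAD): counter=6 r=(6,5,5) succ=(0,2,1) retry=(1,2,1)
step 16 (P CAS): counter=7 r=(6,5,5) succ=(1,2,1) retry=(1,2,1)
step 17 (P LOAD): counter=7 r=(7,5,5) succ=(1,2,1) retry=(1,2,1)
step 18 (P CAS): counter=8 r=(7,5,5) succ=(2,2,1) retry=(1,2,1)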